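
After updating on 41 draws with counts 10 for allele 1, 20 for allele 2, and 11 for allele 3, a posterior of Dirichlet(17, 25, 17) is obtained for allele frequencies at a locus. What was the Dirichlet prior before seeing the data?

Dirichlet(7, 5, 6)

For a Dirichlet(α) prior with multinomial counts c, the posterior is Dirichlet(α + c) componentwise.
Subtract each count from the matching posterior parameter: 17−10=7, 25−20=5, 17−11=6.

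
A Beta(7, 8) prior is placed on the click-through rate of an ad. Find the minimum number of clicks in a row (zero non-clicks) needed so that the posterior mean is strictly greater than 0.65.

k = 8

After k clicks and 0 non-clicks the posterior is Beta(7+k, 8), with mean (7+k)/(7+8+k).
Set (7+k)/(15+k) > 0.65 and solve: k > (0.65·15 − 7)/(1 − 0.65) = 7.857.
The smallest integer exceeding 7.857 is 8.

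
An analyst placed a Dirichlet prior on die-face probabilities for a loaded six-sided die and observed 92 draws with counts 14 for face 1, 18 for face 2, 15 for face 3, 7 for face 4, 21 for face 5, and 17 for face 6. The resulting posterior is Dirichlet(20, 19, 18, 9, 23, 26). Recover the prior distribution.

Dirichlet(6, 1, 3, 2, 2, 9)

For a Dirichlet(α) prior with multinomial counts c, the posterior is Dirichlet(α + c) componentwise.
Subtract each count from the matching posterior parameter: 20−14=6, 19−18=1, 18−15=3, 9−7=2, 23−21=2, 26−17=9.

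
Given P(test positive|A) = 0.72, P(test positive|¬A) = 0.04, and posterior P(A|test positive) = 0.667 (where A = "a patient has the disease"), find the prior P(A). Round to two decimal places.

Bayes' rule in odds form gives O(A|E) = O(A)·[P(E|A)/P(E|¬A)], hence O(A) = O(A|E)/LR.
Posterior odds = 0.667/(1−0.667) = 2.0030. LR = 0.72/0.04 = 18.0000.
Prior odds = 2.0030/18.0000 = 0.1113, so P(A) = 0.1113/(1+0.1113) ≈ 0.10.

P(A) = 0.10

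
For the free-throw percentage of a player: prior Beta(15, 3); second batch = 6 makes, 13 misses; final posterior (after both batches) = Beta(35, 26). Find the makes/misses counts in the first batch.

14 makes and 10 misses

Because Beta–binomial updating is additive in the counts, the combined data contributed (α_post−α_prior, β_post−β_prior) successes and failures.
Total across both batches: 35−15=20 makes, 26−3=23 misses.
Subtract the second batch: 20−6=14 makes and 23−13=10 misses.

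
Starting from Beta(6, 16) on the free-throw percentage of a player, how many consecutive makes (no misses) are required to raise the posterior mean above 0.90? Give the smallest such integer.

k = 139

After k makes and 0 misses the posterior is Beta(6+k, 16), with mean (6+k)/(6+16+k).
Set (6+k)/(22+k) > 0.90 and solve: k > (0.90·22 − 6)/(1 − 0.90) = 138.000.
The smallest integer exceeding 138.000 is 139.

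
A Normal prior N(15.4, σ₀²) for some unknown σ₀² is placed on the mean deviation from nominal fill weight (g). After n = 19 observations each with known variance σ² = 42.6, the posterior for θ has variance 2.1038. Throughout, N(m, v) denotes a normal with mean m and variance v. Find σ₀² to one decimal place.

σ₀² = 34.1

Posterior precision equals prior precision plus data precision: 1/σ_n² = 1/σ₀² + n/σ².
So 1/σ₀² = 1/2.1038 − 19/42.6 = 0.475330 − 0.446009 = 0.029321.
Hence σ₀² = 1/0.029321 ≈ 34.1.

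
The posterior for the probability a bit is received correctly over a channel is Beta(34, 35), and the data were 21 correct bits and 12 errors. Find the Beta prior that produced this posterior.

A Beta(α, β) prior with s successes and f failures in binomial data gives a Beta(α+s, β+f) posterior.
Subtract the data counts: 34−21=13, 35−12=23.

Beta(13, 23)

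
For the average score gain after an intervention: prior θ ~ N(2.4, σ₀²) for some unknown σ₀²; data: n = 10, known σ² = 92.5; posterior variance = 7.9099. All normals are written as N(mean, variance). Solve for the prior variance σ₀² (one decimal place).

Posterior precision equals prior precision plus data precision: 1/σ_n² = 1/σ₀² + n/σ².
So 1/σ₀² = 1/7.9099 − 10/92.5 = 0.126424 − 0.108108 = 0.018316.
Hence σ₀² = 1/0.018316 ≈ 54.6.

σ₀² = 54.6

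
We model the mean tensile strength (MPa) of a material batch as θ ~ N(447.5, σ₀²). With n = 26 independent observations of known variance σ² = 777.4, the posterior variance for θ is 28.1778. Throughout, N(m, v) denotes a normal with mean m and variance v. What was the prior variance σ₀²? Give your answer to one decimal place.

For the Normal–Normal model with known σ², precisions add: τ_n = τ₀ + n/σ².
So 1/σ₀² = 1/28.1778 − 26/777.4 = 0.035489 − 0.033445 = 0.002044.
Hence σ₀² = 1/0.002044 ≈ 489.2.

σ₀² = 489.2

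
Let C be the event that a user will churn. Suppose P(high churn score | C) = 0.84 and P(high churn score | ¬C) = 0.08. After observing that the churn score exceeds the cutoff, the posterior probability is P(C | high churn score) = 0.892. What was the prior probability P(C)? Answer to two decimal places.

In odds form, posterior odds = prior odds × likelihood ratio, so prior odds = posterior odds ÷ LR.
Posterior odds = 0.892/(1−0.892) = 8.2593. LR = 0.84/0.08 = 10.5000.
Prior odds = 8.2593/10.5000 = 0.7866, so P(C) = 0.7866/(1+0.7866) ≈ 0.44.

P(C) = 0.44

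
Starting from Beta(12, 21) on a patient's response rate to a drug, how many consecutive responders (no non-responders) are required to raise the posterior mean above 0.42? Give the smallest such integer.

k = 4

After k responders and 0 non-responders the posterior is Beta(12+k, 21), with mean (12+k)/(12+21+k).
Set (12+k)/(33+k) > 0.42 and solve: k > (0.42·33 − 12)/(1 − 0.42) = 3.207.
The smallest integer exceeding 3.207 is 4.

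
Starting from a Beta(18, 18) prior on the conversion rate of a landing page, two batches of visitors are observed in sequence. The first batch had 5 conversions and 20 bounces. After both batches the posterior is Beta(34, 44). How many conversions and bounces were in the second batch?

Because Beta–binomial updating is additive in the counts, the combined data contributed (α_post−α_prior, β_post−β_prior) successes and failures.
Total across both batches: 34−18=16 conversions, 44−18=26 bounces.
Subtract the first batch: 16−5=11 conversions and 26−20=6 bounces.

11 conversions and 6 bounces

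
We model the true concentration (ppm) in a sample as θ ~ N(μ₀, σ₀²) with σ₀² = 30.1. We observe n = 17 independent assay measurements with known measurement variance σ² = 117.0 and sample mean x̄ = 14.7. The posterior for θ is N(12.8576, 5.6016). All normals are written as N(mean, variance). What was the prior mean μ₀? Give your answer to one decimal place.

μ₀ = 4.8

The posterior mean is a precision-weighted average: μ_n = (τ₀μ₀ + τ_data·x̄)/(τ₀+τ_data), with τ₀=1/σ₀² and τ_data=n/σ².
Here τ₀ = 1/30.1 = 0.033223 and τ_data = 17/117.0 = 0.145299, so τ_n = 0.178522.
Rearranging for μ₀: μ₀ = (μ_n·τ_n − τ_data·x̄)/τ₀ = (12.8576·0.178522 − 0.145299·14.7) / 0.033223 = 0.159469/0.033223 ≈ 4.8.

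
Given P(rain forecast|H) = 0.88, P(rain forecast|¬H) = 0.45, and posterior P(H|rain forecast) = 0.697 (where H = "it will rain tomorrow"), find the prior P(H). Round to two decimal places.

In odds form, posterior odds = prior odds × likelihood ratio, so prior odds = posterior odds ÷ LR.
Posterior odds = 0.697/(1−0.697) = 2.3003. LR = 0.88/0.45 = 1.9556.
Prior odds = 2.3003/1.9556 = 1.1763, so P(H) = 1.1763/(1+1.1763) ≈ 0.54.

P(H) = 0.54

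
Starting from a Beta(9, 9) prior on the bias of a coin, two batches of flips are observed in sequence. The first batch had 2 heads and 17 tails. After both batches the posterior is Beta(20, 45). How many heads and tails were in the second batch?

9 heads and 19 tails

Because Beta–binomial updating is additive in the counts, the combined data contributed (α_post−α_prior, β_post−β_prior) successes and failures.
Total across both batches: 20−9=11 heads, 45−9=36 tails.
Subtract the first batch: 11−2=9 heads and 36−17=19 tails.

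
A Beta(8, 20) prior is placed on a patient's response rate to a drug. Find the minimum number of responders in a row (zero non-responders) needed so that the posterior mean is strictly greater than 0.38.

After k responders and 0 non-responders the posterior is Beta(8+k, 20), with mean (8+k)/(8+20+k).
Set (8+k)/(28+k) > 0.38 and solve: k > (0.38·28 − 8)/(1 − 0.38) = 4.258.
The smallest integer exceeding 4.258 is 5, and checking k=5: (13)/(33) = 0.3939 > 0.38.

k = 5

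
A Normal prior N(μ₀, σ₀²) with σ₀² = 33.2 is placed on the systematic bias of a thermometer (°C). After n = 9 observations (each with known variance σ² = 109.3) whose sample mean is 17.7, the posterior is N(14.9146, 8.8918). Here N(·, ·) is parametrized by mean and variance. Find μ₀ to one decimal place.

μ₀ = 7.3

The posterior mean is a precision-weighted average: μ_n = (τ₀μ₀ + τ_data·x̄)/(τ₀+τ_data), with τ₀=1/σ₀² and τ_data=n/σ².
Here τ₀ = 1/33.2 = 0.030120 and τ_data = 9/109.3 = 0.082342, so τ_n = 0.112462.
Rearranging for μ₀: μ₀ = (μ_n·τ_n − τ_data·x̄)/τ₀ = (14.9146·0.112462 − 0.082342·17.7) / 0.030120 = 0.219872/0.030120 ≈ 7.3.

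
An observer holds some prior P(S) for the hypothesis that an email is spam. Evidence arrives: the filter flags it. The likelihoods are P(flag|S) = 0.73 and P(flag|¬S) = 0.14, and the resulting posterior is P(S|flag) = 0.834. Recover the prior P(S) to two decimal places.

Bayes' rule in odds form gives O(S|E) = O(S)·[P(E|S)/P(E|¬S)], hence O(S) = O(S|E)/LR.
Posterior odds = 0.834/(1−0.834) = 5.0241. LR = 0.73/0.14 = 5.2143.
Prior odds = 5.0241/5.2143 = 0.9635, so P(S) = 0.9635/(1+0.9635) ≈ 0.49.

P(S) = 0.49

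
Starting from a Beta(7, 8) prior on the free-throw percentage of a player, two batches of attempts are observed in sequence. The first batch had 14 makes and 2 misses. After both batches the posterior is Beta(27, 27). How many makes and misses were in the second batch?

Sequential conjugate updates are equivalent to a single update on the pooled data, so total successes = posterior α − prior α and total failures = posterior β − prior β.
Total across both batches: 27−7=20 makes, 27−8=19 misses.
Subtract the first batch: 20−14=6 makes and 19−2=17 misses.

6 makes and 17 misses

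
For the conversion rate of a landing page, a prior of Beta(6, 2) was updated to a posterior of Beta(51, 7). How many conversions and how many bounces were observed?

45 conversions and 5 bounces

Under Beta–binomial conjugacy the posterior parameters are (α+s, β+f).
Match parameters: s=51−6=45, f=7−2=5.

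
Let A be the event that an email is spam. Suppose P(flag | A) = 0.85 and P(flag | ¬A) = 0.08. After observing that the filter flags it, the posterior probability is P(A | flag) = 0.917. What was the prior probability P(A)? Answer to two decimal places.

P(A) = 0.51

Bayes' rule in odds form gives O(A|E) = O(A)·[P(E|A)/P(E|¬A)], hence O(A) = O(A|E)/LR.
Posterior odds = 0.917/(1−0.917) = 11.0482. LR = 0.85/0.08 = 10.6250.
Prior odds = 11.0482/10.6250 = 1.0398, so P(A) = 1.0398/(1+1.0398) ≈ 0.51.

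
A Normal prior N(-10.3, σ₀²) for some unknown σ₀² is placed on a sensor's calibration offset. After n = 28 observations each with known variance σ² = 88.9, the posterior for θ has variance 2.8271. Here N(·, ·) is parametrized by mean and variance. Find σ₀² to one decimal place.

σ₀² = 25.8

For the Normal–Normal model with known σ², precisions add: τ_n = τ₀ + n/σ².
So 1/σ₀² = 1/2.8271 − 28/88.9 = 0.353719 − 0.314961 = 0.038758.
Hence σ₀² = 1/0.038758 ≈ 25.8.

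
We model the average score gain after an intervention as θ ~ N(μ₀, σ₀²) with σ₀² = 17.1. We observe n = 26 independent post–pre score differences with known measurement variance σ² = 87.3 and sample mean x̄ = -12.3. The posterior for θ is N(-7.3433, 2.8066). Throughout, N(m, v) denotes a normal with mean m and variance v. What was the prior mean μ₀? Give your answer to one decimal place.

With known observation variance, the Normal–Normal posterior has precision τ_n = τ₀ + n/σ² and mean μ_n = (τ₀μ₀ + (n/σ²)x̄)/τ_n.
Here τ₀ = 1/17.1 = 0.058480 and τ_data = 26/87.3 = 0.297824, so τ_n = 0.356304.
Rearranging for μ₀: μ₀ = (μ_n·τ_n − τ_data·x̄)/τ₀ = (-7.3433·0.356304 − 0.297824·-12.3) / 0.058480 = 1.046788/0.058480 ≈ 17.9.

μ₀ = 17.9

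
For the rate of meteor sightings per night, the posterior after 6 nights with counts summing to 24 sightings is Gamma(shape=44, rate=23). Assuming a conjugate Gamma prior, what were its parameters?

A Gamma(α, β) prior (rate parametrization) on a Poisson rate with n observations summing to S gives posterior Gamma(α+S, β+n).
So α = 44 − 24 = 20 and β = 23 − 6 = 17.

Gamma(shape=20, rate=17)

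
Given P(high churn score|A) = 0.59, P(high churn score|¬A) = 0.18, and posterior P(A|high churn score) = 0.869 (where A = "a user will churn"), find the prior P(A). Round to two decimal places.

P(A) = 0.67

In odds form, posterior odds = prior odds × likelihood ratio, so prior odds = posterior odds ÷ LR.
Posterior odds = 0.869/(1−0.869) = 6.6336. LR = 0.59/0.18 = 3.2778.
Prior odds = 6.6336/3.2778 = 2.0238, so P(A) = 2.0238/(1+2.0238) ≈ 0.67.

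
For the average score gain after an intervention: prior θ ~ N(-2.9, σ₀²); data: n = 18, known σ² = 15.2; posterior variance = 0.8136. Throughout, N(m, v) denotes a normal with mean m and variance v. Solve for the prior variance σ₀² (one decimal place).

σ₀² = 22.3

For the Normal–Normal model with known σ², precisions add: τ_n = τ₀ + n/σ².
So 1/σ₀² = 1/0.8136 − 18/15.2 = 1.229105 − 1.184211 = 0.044894.
Hence σ₀² = 1/0.044894 ≈ 22.3.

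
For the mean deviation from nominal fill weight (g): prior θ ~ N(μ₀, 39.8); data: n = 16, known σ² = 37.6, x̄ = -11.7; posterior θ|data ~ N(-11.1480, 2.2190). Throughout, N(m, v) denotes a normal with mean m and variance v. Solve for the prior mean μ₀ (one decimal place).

The posterior mean is a precision-weighted average: μ_n = (τ₀μ₀ + τ_data·x̄)/(τ₀+τ_data), with τ₀=1/σ₀² and τ_data=n/σ².
Here τ₀ = 1/39.8 = 0.025126 and τ_data = 16/37.6 = 0.425532, so τ_n = 0.450658.
Rearranging for μ₀: μ₀ = (μ_n·τ_n − τ_data·x̄)/τ₀ = (-11.1480·0.450658 − 0.425532·-11.7) / 0.025126 = -0.045211/0.025126 ≈ -1.8.

μ₀ = -1.8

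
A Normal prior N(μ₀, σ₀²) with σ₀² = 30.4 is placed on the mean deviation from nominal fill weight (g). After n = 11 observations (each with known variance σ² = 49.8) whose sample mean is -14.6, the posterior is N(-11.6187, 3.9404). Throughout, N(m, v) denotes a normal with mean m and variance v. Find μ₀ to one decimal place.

The posterior mean is a precision-weighted average: μ_n = (τ₀μ₀ + τ_data·x̄)/(τ₀+τ_data), with τ₀=1/σ₀² and τ_data=n/σ².
Here τ₀ = 1/30.4 = 0.032895 and τ_data = 11/49.8 = 0.220884, so τ_n = 0.253779.
Rearranging for μ₀: μ₀ = (μ_n·τ_n − τ_data·x̄)/τ₀ = (-11.6187·0.253779 − 0.220884·-14.6) / 0.032895 = 0.276324/0.032895 ≈ 8.4.

μ₀ = 8.4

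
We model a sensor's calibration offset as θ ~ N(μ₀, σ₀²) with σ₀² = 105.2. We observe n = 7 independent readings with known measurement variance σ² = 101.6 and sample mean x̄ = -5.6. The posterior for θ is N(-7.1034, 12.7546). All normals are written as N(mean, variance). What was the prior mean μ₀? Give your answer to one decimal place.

With known observation variance, the Normal–Normal posterior has precision τ_n = τ₀ + n/σ² and mean μ_n = (τ₀μ₀ + (n/σ²)x̄)/τ_n.
Here τ₀ = 1/105.2 = 0.009506 and τ_data = 7/101.6 = 0.068898, so τ_n = 0.078404.
Rearranging for μ₀: μ₀ = (μ_n·τ_n − τ_data·x̄)/τ₀ = (-7.1034·0.078404 − 0.068898·-5.6) / 0.009506 = -0.171106/0.009506 ≈ -18.0.

μ₀ = -18.0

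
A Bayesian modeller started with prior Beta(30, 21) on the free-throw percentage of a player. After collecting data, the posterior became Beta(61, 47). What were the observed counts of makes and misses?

Beta is conjugate to the binomial likelihood: posterior = Beta(a+s, b+f).
So s = 61 − 30 = 31 and f = 47 − 21 = 26.

31 makes and 26 misses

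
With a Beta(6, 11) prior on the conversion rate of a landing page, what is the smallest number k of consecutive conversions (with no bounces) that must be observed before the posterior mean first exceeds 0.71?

k = 21

After k conversions and 0 bounces the posterior is Beta(6+k, 11), with mean (6+k)/(6+11+k).
Set (6+k)/(17+k) > 0.71 and solve: k > (0.71·17 − 6)/(1 − 0.71) = 20.931.
The smallest integer exceeding 20.931 is 21.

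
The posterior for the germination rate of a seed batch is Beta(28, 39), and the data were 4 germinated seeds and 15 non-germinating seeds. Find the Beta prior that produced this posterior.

Beta is conjugate to the binomial likelihood: posterior = Beta(a+s, b+f).
Subtract the data counts: 28−4=24, 39−15=24.

Beta(24, 24)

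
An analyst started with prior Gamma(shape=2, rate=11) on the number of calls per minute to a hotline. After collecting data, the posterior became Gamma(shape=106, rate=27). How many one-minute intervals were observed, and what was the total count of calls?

A Gamma(α, β) prior (rate parametrization) on a Poisson rate with n observations summing to S gives posterior Gamma(α+S, β+n).
Matching: Σxᵢ = 106 − 2 = 104 and n = 27 − 11 = 16.

n = 16 one-minute intervals with total 104 calls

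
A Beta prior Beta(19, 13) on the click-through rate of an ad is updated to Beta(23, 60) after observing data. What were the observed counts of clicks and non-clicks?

Under Beta–binomial conjugacy the posterior parameters are (a+s, b+f).
So s = 23 − 19 = 4 and f = 60 − 13 = 47.

4 clicks and 47 non-clicks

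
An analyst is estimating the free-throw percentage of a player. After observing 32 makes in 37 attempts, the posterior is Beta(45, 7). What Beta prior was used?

Beta is conjugate to the binomial likelihood: posterior = Beta(a+s, b+f).
So a = 45 − 32 = 13 and b = 7 − 5 = 2.

Beta(13, 2)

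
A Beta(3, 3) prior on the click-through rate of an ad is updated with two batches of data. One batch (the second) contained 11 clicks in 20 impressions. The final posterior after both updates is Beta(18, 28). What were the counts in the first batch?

Sequential conjugate updates are equivalent to a single update on the pooled data, so total successes = posterior α − prior α and total failures = posterior β − prior β.
Total across both batches: 18−3=15 clicks, 28−3=25 non-clicks.
Subtract the second batch: 15−11=4 clicks and 25−9=16 non-clicks.

4 clicks and 16 non-clicks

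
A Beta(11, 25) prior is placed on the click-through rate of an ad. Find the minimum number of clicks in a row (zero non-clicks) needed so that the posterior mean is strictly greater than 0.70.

After k clicks and 0 non-clicks the posterior is Beta(11+k, 25), with mean (11+k)/(11+25+k).
Set (11+k)/(36+k) > 0.70 and solve: k > (0.70·36 − 11)/(1 − 0.70) = 47.333.
The smallest integer exceeding 47.333 is 48, and checking k=48: (59)/(84) = 0.7024 > 0.70.

k = 48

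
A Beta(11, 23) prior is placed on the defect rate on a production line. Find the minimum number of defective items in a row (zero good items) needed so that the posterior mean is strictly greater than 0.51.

k = 13

After k defective items and 0 good items the posterior is Beta(11+k, 23), with mean (11+k)/(11+23+k).
Set (11+k)/(34+k) > 0.51 and solve: k > (0.51·34 − 11)/(1 − 0.51) = 12.939.
The smallest integer exceeding 12.939 is 13, and checking k=13: (24)/(47) = 0.5106 > 0.51.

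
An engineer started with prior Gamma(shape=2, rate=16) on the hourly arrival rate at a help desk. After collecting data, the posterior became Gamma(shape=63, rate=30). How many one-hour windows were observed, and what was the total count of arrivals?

Gamma–Poisson conjugacy: posterior shape = α + Σxᵢ, posterior rate = β + n.
Matching: Σxᵢ = 63 − 2 = 61 and n = 30 − 16 = 14.

n = 14 one-hour windows with total 61 arrivals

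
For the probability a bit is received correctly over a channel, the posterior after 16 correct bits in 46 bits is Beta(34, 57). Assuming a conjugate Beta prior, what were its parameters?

Beta(18, 27)

A Beta(a, b) prior with s successes and f failures in binomial data gives a Beta(a+s, b+f) posterior.
Subtract the data counts: 34−16=18, 57−30=27.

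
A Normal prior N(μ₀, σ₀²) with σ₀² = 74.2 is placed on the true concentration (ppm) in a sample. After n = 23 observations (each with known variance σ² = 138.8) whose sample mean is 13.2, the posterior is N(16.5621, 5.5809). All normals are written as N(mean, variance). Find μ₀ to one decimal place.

μ₀ = 57.9

The posterior mean is a precision-weighted average: μ_n = (τ₀μ₀ + τ_data·x̄)/(τ₀+τ_data), with τ₀=1/σ₀² and τ_data=n/σ².
Here τ₀ = 1/74.2 = 0.013477 and τ_data = 23/138.8 = 0.165706, so τ_n = 0.179183.
Rearranging for μ₀: μ₀ = (μ_n·τ_n − τ_data·x̄)/τ₀ = (16.5621·0.179183 − 0.165706·13.2) / 0.013477 = 0.780328/0.013477 ≈ 57.9.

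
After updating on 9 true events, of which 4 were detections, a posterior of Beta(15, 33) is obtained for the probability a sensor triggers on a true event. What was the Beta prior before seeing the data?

Under Beta–binomial conjugacy the posterior parameters are (a+s, b+f).
So a = 15 − 4 = 11 and b = 33 − 5 = 28.

Beta(11, 28)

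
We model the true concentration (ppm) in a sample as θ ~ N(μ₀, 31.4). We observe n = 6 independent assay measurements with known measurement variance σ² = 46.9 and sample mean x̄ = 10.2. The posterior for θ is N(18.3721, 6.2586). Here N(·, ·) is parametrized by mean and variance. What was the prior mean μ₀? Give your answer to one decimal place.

μ₀ = 51.2

The posterior mean is a precision-weighted average: μ_n = (τ₀μ₀ + τ_data·x̄)/(τ₀+τ_data), with τ₀=1/σ₀² and τ_data=n/σ².
Here τ₀ = 1/31.4 = 0.031847 and τ_data = 6/46.9 = 0.127932, so τ_n = 0.159779.
Rearranging for μ₀: μ₀ = (μ_n·τ_n − τ_data·x̄)/τ₀ = (18.3721·0.159779 − 0.127932·10.2) / 0.031847 = 1.630569/0.031847 ≈ 51.2.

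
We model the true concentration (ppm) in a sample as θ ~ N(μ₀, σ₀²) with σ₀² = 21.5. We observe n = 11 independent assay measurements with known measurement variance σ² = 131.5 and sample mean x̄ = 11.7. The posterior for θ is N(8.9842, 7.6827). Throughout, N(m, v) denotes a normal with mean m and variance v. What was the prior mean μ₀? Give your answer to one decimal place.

μ₀ = 4.1

With known observation variance, the Normal–Normal posterior has precision τ_n = τ₀ + n/σ² and mean μ_n = (τ₀μ₀ + (n/σ²)x̄)/τ_n.
Here τ₀ = 1/21.5 = 0.046512 and τ_data = 11/131.5 = 0.083650, so τ_n = 0.130162.
Rearranging for μ₀: μ₀ = (μ_n·τ_n − τ_data·x̄)/τ₀ = (8.9842·0.130162 − 0.083650·11.7) / 0.046512 = 0.190696/0.046512 ≈ 4.1.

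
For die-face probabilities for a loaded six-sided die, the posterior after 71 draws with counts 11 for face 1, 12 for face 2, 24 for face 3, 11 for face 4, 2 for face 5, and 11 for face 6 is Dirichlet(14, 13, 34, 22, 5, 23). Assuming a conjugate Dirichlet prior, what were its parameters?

For a Dirichlet(α) prior with multinomial counts c, the posterior is Dirichlet(α + c) componentwise.
Subtract each count from the matching posterior parameter: 14−11=3, 13−12=1, 34−24=10, 22−11=11, 5−2=3, 23−11=12.

Dirichlet(3, 1, 10, 11, 3, 12)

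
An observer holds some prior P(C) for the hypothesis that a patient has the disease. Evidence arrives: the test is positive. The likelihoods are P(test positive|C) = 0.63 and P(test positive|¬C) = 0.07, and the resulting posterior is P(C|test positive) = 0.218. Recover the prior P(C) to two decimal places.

P(C) = 0.03

In odds form, posterior odds = prior odds × likelihood ratio, so prior odds = posterior odds ÷ LR.
Posterior odds = 0.218/(1−0.218) = 0.2788. LR = 0.63/0.07 = 9.0000.
Prior odds = 0.2788/9.0000 = 0.0310, so P(C) = 0.0310/(1+0.0310) ≈ 0.03.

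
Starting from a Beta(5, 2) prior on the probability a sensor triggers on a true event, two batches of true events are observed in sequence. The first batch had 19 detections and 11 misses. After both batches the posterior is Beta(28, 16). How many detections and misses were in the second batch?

4 detections and 3 misses

Because Beta–binomial updating is additive in the counts, the combined data contributed (α_post−α_prior, β_post−β_prior) successes and failures.
Total across both batches: 28−5=23 detections, 16−2=14 misses.
Subtract the first batch: 23−19=4 detections and 14−11=3 misses.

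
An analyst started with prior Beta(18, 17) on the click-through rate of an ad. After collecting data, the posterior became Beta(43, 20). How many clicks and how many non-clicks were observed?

Under Beta–binomial conjugacy the posterior parameters are (a+s, b+f).
Match parameters: s=43−18=25, f=20−17=3.

25 clicks and 3 non-clicks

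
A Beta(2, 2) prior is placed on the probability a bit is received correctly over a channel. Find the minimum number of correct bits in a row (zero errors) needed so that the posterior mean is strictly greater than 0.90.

After k correct bits and 0 errors the posterior is Beta(2+k, 2), with mean (2+k)/(2+2+k).
Set (2+k)/(4+k) > 0.90 and solve: k > (0.90·4 − 2)/(1 − 0.90) = 16.000.
The smallest integer exceeding 16.000 is 17, and checking k=17: (19)/(21) = 0.9048 > 0.90.

k = 17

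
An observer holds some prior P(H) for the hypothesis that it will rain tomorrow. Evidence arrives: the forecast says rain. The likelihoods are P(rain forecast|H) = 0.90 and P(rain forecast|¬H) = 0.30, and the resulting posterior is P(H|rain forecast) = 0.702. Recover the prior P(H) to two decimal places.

In odds form, posterior odds = prior odds × likelihood ratio, so prior odds = posterior odds ÷ LR.
Posterior odds = 0.702/(1−0.702) = 2.3557. LR = 0.90/0.30 = 3.0000.
Prior odds = 2.3557/3.0000 = 0.7852, so P(H) = 0.7852/(1+0.7852) ≈ 0.44.

P(H) = 0.44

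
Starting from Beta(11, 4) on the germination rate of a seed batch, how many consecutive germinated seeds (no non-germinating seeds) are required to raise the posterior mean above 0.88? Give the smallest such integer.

k = 19

After k germinated seeds and 0 non-germinating seeds the posterior is Beta(11+k, 4), with mean (11+k)/(11+4+k).
Set (11+k)/(15+k) > 0.88 and solve: k > (0.88·15 − 11)/(1 − 0.88) = 18.333.
The smallest integer exceeding 18.333 is 19, and checking k=19: (30)/(34) = 0.8824 > 0.88.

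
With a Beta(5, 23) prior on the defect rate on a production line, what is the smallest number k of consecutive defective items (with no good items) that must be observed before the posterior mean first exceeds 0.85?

After k defective items and 0 good items the posterior is Beta(5+k, 23), with mean (5+k)/(5+23+k).
Set (5+k)/(28+k) > 0.85 and solve: k > (0.85·28 − 5)/(1 − 0.85) = 125.333.
The smallest integer exceeding 125.333 is 126.

k = 126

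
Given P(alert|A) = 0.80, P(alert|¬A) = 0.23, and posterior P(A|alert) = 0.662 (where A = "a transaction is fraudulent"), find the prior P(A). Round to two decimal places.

P(A) = 0.36

Bayes' rule in odds form gives O(A|E) = O(A)·[P(E|A)/P(E|¬A)], hence O(A) = O(A|E)/LR.
Posterior odds = 0.662/(1−0.662) = 1.9586. LR = 0.80/0.23 = 3.4783.
Prior odds = 1.9586/3.4783 = 0.5631, so P(A) = 0.5631/(1+0.5631) ≈ 0.36.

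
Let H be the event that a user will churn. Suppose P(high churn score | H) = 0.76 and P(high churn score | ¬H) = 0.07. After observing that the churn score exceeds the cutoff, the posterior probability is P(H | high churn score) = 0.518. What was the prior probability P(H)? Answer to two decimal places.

P(H) = 0.09

In odds form, posterior odds = prior odds × likelihood ratio, so prior odds = posterior odds ÷ LR.
Posterior odds = 0.518/(1−0.518) = 1.0747. LR = 0.76/0.07 = 10.8571.
Prior odds = 1.0747/10.8571 = 0.0990, so P(H) = 0.0990/(1+0.0990) ≈ 0.09.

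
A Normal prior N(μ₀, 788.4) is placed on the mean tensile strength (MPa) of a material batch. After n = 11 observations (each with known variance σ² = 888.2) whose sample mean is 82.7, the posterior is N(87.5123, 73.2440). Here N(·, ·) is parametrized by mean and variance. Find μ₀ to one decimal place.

μ₀ = 134.5

The posterior mean is a precision-weighted average: μ_n = (τ₀μ₀ + τ_data·x̄)/(τ₀+τ_data), with τ₀=1/σ₀² and τ_data=n/σ².
Here τ₀ = 1/788.4 = 0.001268 and τ_data = 11/888.2 = 0.012385, so τ_n = 0.013653.
Rearranging for μ₀: μ₀ = (μ_n·τ_n − τ_data·x̄)/τ₀ = (87.5123·0.013653 − 0.012385·82.7) / 0.001268 = 0.170566/0.001268 ≈ 134.5.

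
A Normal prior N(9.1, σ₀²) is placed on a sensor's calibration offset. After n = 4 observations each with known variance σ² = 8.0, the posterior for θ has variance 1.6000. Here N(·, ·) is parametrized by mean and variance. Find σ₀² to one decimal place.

Posterior precision equals prior precision plus data precision: 1/σ_n² = 1/σ₀² + n/σ².
So 1/σ₀² = 1/1.6000 − 4/8.0 = 0.625000 − 0.500000 = 0.125000.
Hence σ₀² = 1/0.125000 ≈ 8.0.

σ₀² = 8.0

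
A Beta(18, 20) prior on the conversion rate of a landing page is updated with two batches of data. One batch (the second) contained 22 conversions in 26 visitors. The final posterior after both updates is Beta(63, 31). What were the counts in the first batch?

Because Beta–binomial updating is additive in the counts, the combined data contributed (α_post−α_prior, β_post−β_prior) successes and failures.
Total across both batches: 63−18=45 conversions, 31−20=11 bounces.
Subtract the second batch: 45−22=23 conversions and 11−4=7 bounces.

23 conversions and 7 bounces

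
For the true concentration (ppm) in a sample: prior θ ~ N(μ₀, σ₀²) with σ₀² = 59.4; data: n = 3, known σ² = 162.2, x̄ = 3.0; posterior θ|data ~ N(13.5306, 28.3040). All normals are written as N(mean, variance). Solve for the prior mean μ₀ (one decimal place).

The posterior mean is a precision-weighted average: μ_n = (τ₀μ₀ + τ_data·x̄)/(τ₀+τ_data), with τ₀=1/σ₀² and τ_data=n/σ².
Here τ₀ = 1/59.4 = 0.016835 and τ_data = 3/162.2 = 0.018496, so τ_n = 0.035331.
Rearranging for μ₀: μ₀ = (μ_n·τ_n − τ_data·x̄)/τ₀ = (13.5306·0.035331 − 0.018496·3.0) / 0.016835 = 0.422562/0.016835 ≈ 25.1.

μ₀ = 25.1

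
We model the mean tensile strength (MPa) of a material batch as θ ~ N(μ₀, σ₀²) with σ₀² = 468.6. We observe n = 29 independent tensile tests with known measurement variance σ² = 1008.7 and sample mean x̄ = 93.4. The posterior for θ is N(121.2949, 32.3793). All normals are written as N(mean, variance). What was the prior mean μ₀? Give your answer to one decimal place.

With known observation variance, the Normal–Normal posterior has precision τ_n = τ₀ + n/σ² and mean μ_n = (τ₀μ₀ + (n/σ²)x̄)/τ_n.
Here τ₀ = 1/468.6 = 0.002134 and τ_data = 29/1008.7 = 0.028750, so τ_n = 0.030884.
Rearranging for μ₀: μ₀ = (μ_n·τ_n − τ_data·x̄)/τ₀ = (121.2949·0.030884 − 0.028750·93.4) / 0.002134 = 1.060822/0.002134 ≈ 497.1.

μ₀ = 497.1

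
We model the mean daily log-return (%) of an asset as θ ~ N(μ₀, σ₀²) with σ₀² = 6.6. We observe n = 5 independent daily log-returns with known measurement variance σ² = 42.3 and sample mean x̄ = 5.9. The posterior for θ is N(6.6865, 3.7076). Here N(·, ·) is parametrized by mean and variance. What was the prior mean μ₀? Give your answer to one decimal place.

μ₀ = 7.3

The posterior mean is a precision-weighted average: μ_n = (τ₀μ₀ + τ_data·x̄)/(τ₀+τ_data), with τ₀=1/σ₀² and τ_data=n/σ².
Here τ₀ = 1/6.6 = 0.151515 and τ_data = 5/42.3 = 0.118203, so τ_n = 0.269718.
Rearranging for μ₀: μ₀ = (μ_n·τ_n − τ_data·x̄)/τ₀ = (6.6865·0.269718 − 0.118203·5.9) / 0.151515 = 1.106072/0.151515 ≈ 7.3.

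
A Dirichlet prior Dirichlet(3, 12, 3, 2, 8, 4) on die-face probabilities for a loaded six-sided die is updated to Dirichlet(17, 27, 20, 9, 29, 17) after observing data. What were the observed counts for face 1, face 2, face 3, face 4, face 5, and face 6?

For a Dirichlet(α) prior with multinomial counts c, the posterior is Dirichlet(α + c) componentwise.
Counts are posterior − prior componentwise: 17−3=14, 27−12=15, 20−3=17, 9−2=7, 29−8=21, 17−4=13.

counts (14, 15, 17, 7, 21, 13)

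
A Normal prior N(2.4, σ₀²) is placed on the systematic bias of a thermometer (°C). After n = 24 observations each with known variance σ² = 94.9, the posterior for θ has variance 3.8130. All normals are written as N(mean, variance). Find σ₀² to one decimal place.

σ₀² = 106.8

Posterior precision equals prior precision plus data precision: 1/σ_n² = 1/σ₀² + n/σ².
So 1/σ₀² = 1/3.8130 − 24/94.9 = 0.262261 − 0.252898 = 0.009363.
Hence σ₀² = 1/0.009363 ≈ 106.8.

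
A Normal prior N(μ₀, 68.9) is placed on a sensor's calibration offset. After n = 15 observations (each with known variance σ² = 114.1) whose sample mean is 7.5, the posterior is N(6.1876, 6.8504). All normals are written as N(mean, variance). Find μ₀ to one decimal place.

With known observation variance, the Normal–Normal posterior has precision τ_n = τ₀ + n/σ² and mean μ_n = (τ₀μ₀ + (n/σ²)x̄)/τ_n.
Here τ₀ = 1/68.9 = 0.014514 and τ_data = 15/114.1 = 0.131464, so τ_n = 0.145978.
Rearranging for μ₀: μ₀ = (μ_n·τ_n − τ_data·x̄)/τ₀ = (6.1876·0.145978 − 0.131464·7.5) / 0.014514 = -0.082727/0.014514 ≈ -5.7.

μ₀ = -5.7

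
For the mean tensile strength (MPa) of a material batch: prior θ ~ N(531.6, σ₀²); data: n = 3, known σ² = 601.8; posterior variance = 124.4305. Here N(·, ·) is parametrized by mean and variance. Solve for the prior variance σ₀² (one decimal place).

σ₀² = 327.7

Posterior precision equals prior precision plus data precision: 1/σ_n² = 1/σ₀² + n/σ².
So 1/σ₀² = 1/124.4305 − 3/601.8 = 0.008037 − 0.004985 = 0.003052.
Hence σ₀² = 1/0.003052 ≈ 327.7.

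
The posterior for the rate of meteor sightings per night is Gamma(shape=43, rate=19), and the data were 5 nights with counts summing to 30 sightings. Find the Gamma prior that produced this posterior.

Gamma(shape=13, rate=14)

A Gamma(α, β) prior (rate parametrization) on a Poisson rate with n observations summing to S gives posterior Gamma(α+S, β+n).
So α = 43 − 30 = 13 and β = 19 − 5 = 14.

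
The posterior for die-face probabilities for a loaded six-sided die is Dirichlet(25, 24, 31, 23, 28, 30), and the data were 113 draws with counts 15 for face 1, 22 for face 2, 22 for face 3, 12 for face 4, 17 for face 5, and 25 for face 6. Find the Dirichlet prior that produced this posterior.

Dirichlet(10, 2, 9, 11, 11, 5)

For a Dirichlet(α) prior with multinomial counts c, the posterior is Dirichlet(α + c) componentwise.
Subtract each count from the matching posterior parameter: 25−15=10, 24−22=2, 31−22=9, 23−12=11, 28−17=11, 30−25=5.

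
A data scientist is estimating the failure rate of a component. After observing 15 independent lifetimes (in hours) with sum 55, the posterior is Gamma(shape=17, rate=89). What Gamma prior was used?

Gamma(shape=2, rate=34)

Gamma–exponential conjugacy: posterior shape = α + n, posterior rate = β + Σtᵢ.
So α = 17 − 15 = 2 and β = 89 − 55 = 34.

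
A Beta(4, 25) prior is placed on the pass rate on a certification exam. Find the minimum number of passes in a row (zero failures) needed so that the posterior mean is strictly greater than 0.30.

k = 7

After k passes and 0 failures the posterior is Beta(4+k, 25), with mean (4+k)/(4+25+k).
Set (4+k)/(29+k) > 0.30 and solve: k > (0.30·29 − 4)/(1 − 0.30) = 6.714.
The smallest integer exceeding 6.714 is 7, and checking k=7: (11)/(36) = 0.3056 > 0.30.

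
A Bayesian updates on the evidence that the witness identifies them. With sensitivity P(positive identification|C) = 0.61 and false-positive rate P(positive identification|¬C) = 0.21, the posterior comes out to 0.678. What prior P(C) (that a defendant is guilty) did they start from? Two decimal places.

Bayes' rule in odds form gives O(C|E) = O(C)·[P(E|C)/P(E|¬C)], hence O(C) = O(C|E)/LR.
Posterior odds = 0.678/(1−0.678) = 2.1056. LR = 0.61/0.21 = 2.9048.
Prior odds = 2.1056/2.9048 = 0.7249, so P(C) = 0.7249/(1+0.7249) ≈ 0.42.

P(C) = 0.42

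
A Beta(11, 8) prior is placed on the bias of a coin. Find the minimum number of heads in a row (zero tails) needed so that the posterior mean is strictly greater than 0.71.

After k heads and 0 tails the posterior is Beta(11+k, 8), with mean (11+k)/(11+8+k).
Set (11+k)/(19+k) > 0.71 and solve: k > (0.71·19 − 11)/(1 − 0.71) = 8.586.
The smallest integer exceeding 8.586 is 9, and checking k=9: (20)/(28) = 0.7143 > 0.71.

k = 9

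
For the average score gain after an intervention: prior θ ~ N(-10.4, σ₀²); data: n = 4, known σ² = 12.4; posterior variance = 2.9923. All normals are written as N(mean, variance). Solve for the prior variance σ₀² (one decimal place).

Posterior precision equals prior precision plus data precision: 1/σ_n² = 1/σ₀² + n/σ².
So 1/σ₀² = 1/2.9923 − 4/12.4 = 0.334191 − 0.322581 = 0.011610.
Hence σ₀² = 1/0.011610 ≈ 86.1.

σ₀² = 86.1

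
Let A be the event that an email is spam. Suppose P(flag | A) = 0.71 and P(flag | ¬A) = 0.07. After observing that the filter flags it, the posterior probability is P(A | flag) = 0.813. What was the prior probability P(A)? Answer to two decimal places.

P(A) = 0.30

In odds form, posterior odds = prior odds × likelihood ratio, so prior odds = posterior odds ÷ LR.
Posterior odds = 0.813/(1−0.813) = 4.3476. LR = 0.71/0.07 = 10.1429.
Prior odds = 4.3476/10.1429 = 0.4286, so P(A) = 0.4286/(1+0.4286) ≈ 0.30.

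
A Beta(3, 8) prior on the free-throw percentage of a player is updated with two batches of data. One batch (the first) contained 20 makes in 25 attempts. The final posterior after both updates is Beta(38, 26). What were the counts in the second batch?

15 makes and 13 misses

Because Beta–binomial updating is additive in the counts, the combined data contributed (α_post−α_prior, β_post−β_prior) successes and failures.
Total across both batches: 38−3=35 makes, 26−8=18 misses.
Subtract the first batch: 35−20=15 makes and 18−5=13 misses.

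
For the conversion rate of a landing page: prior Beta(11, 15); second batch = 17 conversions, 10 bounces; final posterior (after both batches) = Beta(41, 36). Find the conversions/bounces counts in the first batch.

13 conversions and 11 bounces

Sequential conjugate updates are equivalent to a single update on the pooled data, so total successes = posterior α − prior α and total failures = posterior β − prior β.
Total across both batches: 41−11=30 conversions, 36−15=21 bounces.
Subtract the second batch: 30−17=13 conversions and 21−10=11 bounces.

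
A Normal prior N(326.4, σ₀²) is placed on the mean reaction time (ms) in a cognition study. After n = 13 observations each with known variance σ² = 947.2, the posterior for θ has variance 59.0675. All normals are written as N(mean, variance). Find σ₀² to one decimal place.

Posterior precision equals prior precision plus data precision: 1/σ_n² = 1/σ₀² + n/σ².
So 1/σ₀² = 1/59.0675 − 13/947.2 = 0.016930 − 0.013725 = 0.003205.
Hence σ₀² = 1/0.003205 ≈ 312.0.

σ₀² = 312.0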